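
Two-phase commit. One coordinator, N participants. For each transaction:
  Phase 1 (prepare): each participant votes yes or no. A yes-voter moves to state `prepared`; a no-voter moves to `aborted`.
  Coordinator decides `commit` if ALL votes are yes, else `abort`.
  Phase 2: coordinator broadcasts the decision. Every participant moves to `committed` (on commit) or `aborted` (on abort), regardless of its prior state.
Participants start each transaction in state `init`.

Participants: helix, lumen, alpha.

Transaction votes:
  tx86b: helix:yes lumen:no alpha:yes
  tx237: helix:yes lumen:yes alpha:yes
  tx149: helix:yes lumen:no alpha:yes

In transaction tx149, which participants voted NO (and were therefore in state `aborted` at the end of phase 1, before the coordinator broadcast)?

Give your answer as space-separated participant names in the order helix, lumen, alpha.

Txn tx149 phase 1: helix yes -> prepared; lumen no -> aborted; alpha yes -> prepared

Answer: lumen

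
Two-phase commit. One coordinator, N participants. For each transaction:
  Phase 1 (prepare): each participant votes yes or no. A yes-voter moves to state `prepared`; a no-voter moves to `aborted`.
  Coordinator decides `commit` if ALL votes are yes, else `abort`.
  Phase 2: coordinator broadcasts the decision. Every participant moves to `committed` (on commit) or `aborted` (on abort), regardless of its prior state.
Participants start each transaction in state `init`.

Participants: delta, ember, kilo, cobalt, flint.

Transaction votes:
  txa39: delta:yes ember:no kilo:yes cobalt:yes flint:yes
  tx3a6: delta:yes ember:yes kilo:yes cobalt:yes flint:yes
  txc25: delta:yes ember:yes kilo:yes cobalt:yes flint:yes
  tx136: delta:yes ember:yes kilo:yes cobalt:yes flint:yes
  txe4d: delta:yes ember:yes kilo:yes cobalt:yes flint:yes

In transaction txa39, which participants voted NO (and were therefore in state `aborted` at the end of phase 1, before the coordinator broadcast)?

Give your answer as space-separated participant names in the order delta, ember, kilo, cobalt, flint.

Answer: ember

Derivation:
Txn txa39 phase 1: delta yes -> prepared; ember no -> aborted; kilo yes -> prepared; cobalt yes -> prepared; flint yes -> prepared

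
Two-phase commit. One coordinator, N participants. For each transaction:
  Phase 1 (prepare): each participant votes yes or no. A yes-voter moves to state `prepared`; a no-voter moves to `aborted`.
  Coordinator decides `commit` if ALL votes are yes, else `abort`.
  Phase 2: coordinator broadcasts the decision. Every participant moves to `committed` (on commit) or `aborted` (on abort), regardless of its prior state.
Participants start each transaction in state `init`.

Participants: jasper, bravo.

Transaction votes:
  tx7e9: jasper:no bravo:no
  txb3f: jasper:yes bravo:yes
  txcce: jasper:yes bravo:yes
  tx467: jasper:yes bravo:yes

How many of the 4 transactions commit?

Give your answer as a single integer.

Answer: 3

Derivation:
tx7e9: no from jasper, bravo -> abort (commits=0)
txb3f: all yes -> commit (commits=1)
txcce: all yes -> commit (commits=2)
tx467: all yes -> commit (commits=3)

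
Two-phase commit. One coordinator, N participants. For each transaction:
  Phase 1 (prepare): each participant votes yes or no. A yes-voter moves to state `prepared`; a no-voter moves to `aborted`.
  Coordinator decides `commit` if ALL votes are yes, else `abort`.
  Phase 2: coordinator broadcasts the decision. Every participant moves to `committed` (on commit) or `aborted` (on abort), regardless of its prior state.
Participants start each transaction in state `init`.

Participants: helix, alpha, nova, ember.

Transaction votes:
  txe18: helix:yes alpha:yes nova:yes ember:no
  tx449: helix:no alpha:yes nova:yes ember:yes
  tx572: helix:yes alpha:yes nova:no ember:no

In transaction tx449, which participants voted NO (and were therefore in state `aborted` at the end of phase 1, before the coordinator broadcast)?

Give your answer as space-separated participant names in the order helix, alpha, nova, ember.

Answer: helix

Derivation:
Txn tx449 phase 1: helix no -> aborted; alpha yes -> prepared; nova yes -> prepared; ember yes -> prepared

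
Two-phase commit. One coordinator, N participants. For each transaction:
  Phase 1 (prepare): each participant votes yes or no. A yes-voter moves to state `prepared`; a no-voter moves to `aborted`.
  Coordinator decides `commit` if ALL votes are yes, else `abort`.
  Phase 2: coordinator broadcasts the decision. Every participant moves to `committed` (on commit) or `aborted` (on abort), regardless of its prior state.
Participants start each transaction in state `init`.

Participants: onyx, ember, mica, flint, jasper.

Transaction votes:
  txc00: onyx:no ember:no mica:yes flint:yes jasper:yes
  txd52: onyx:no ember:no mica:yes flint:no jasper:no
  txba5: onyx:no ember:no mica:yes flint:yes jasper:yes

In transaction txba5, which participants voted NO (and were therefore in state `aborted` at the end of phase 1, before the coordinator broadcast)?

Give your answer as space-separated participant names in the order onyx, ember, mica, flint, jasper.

Txn txba5 phase 1: onyx no -> aborted; ember no -> aborted; mica yes -> prepared; flint yes -> prepared; jasper yes -> prepared

Answer: onyx ember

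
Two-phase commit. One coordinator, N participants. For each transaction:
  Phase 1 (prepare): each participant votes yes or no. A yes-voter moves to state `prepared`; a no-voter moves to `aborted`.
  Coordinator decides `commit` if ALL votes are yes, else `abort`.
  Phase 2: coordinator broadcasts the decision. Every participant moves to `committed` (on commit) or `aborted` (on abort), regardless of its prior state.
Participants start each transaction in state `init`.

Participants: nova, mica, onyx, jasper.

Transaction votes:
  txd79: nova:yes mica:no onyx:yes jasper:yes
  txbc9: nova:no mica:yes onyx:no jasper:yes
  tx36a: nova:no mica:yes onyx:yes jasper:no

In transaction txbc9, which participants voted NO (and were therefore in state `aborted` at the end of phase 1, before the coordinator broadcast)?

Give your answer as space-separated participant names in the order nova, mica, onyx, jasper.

Answer: nova onyx

Derivation:
Txn txbc9 phase 1: nova no -> aborted; mica yes -> prepared; onyx no -> aborted; jasper yes -> prepared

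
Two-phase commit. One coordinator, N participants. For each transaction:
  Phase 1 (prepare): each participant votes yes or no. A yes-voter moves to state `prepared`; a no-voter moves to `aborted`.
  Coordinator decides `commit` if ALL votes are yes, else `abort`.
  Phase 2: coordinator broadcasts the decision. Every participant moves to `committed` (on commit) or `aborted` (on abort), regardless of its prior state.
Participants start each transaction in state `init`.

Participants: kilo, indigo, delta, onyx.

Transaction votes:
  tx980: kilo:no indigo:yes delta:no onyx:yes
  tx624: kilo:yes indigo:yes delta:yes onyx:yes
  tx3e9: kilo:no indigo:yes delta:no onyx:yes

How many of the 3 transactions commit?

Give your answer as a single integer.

Answer: 1

Derivation:
tx980: no from kilo, delta -> abort (commits=0)
tx624: all yes -> commit (commits=1)
tx3e9: no from kilo, delta -> abort (commits=1)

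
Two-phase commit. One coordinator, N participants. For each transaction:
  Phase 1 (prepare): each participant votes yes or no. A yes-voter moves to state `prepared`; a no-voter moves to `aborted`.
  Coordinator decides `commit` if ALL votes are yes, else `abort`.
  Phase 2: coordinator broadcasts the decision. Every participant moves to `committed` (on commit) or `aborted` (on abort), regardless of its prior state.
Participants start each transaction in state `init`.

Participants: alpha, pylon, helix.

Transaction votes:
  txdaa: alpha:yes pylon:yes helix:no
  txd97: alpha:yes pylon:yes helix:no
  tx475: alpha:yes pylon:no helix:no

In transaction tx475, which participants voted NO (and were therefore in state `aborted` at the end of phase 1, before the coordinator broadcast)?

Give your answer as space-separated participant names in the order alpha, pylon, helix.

Txn tx475 phase 1: alpha yes -> prepared; pylon no -> aborted; helix no -> aborted

Answer: pylon helix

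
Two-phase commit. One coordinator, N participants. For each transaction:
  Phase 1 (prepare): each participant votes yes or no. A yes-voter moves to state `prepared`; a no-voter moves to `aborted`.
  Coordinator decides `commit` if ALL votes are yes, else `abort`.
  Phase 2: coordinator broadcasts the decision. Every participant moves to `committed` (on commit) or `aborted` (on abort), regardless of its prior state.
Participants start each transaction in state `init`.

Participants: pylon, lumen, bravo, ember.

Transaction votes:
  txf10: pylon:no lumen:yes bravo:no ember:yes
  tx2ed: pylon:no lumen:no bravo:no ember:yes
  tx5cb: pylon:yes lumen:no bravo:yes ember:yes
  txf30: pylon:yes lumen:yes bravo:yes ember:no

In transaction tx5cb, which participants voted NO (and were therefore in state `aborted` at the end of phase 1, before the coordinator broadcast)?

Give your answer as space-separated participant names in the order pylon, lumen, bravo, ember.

Answer: lumen

Derivation:
Txn tx5cb phase 1: pylon yes -> prepared; lumen no -> aborted; bravo yes -> prepared; ember yes -> prepared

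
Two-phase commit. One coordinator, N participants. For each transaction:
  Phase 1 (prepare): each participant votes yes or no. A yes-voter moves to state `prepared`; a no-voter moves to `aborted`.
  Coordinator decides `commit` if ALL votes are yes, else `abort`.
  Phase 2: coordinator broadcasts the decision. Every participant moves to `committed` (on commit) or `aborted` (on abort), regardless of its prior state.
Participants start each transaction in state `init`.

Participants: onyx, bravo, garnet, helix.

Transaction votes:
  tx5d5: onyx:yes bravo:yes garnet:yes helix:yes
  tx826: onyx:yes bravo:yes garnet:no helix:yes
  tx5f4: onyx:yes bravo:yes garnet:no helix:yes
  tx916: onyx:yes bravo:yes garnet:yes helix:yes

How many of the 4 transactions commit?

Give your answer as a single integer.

tx5d5: all yes -> commit (commits=1)
tx826: no from garnet -> abort (commits=1)
tx5f4: no from garnet -> abort (commits=1)
tx916: all yes -> commit (commits=2)

Answer: 2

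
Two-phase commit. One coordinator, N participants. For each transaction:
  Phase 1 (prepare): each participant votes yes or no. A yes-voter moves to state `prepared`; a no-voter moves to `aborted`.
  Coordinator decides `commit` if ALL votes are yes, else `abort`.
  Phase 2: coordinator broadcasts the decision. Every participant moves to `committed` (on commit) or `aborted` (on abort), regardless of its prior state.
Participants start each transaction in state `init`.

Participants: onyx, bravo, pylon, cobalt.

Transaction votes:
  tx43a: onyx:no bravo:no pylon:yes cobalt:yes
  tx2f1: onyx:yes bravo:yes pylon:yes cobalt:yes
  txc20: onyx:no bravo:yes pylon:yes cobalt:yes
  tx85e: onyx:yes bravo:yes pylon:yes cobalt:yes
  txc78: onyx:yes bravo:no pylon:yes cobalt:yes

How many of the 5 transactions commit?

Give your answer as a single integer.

tx43a: no from onyx, bravo -> abort (commits=0)
tx2f1: all yes -> commit (commits=1)
txc20: no from onyx -> abort (commits=1)
tx85e: all yes -> commit (commits=2)
txc78: no from bravo -> abort (commits=2)

Answer: 2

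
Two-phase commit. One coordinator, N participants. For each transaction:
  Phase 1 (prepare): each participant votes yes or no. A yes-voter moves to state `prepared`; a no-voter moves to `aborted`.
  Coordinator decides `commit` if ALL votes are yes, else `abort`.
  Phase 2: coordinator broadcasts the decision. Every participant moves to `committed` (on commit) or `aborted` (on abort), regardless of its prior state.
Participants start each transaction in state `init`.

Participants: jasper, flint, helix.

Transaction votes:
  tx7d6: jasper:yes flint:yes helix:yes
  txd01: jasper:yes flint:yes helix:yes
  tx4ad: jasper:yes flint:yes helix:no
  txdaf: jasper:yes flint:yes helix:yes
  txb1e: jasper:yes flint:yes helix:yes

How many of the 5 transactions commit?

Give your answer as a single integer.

tx7d6: all yes -> commit (commits=1)
txd01: all yes -> commit (commits=2)
tx4ad: no from helix -> abort (commits=2)
txdaf: all yes -> commit (commits=3)
txb1e: all yes -> commit (commits=4)

Answer: 4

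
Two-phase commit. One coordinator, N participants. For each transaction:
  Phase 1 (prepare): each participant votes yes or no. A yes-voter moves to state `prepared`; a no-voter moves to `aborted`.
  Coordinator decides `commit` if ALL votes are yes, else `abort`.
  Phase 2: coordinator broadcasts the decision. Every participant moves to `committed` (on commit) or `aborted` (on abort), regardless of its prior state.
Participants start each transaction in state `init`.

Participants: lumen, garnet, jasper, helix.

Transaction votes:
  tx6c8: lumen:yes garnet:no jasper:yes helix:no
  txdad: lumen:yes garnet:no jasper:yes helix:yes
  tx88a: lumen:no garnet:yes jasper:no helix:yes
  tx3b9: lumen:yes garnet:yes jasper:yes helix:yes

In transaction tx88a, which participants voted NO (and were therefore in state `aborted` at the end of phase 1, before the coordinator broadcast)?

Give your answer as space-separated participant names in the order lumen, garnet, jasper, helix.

Txn tx88a phase 1: lumen no -> aborted; garnet yes -> prepared; jasper no -> aborted; helix yes -> prepared

Answer: lumen jasper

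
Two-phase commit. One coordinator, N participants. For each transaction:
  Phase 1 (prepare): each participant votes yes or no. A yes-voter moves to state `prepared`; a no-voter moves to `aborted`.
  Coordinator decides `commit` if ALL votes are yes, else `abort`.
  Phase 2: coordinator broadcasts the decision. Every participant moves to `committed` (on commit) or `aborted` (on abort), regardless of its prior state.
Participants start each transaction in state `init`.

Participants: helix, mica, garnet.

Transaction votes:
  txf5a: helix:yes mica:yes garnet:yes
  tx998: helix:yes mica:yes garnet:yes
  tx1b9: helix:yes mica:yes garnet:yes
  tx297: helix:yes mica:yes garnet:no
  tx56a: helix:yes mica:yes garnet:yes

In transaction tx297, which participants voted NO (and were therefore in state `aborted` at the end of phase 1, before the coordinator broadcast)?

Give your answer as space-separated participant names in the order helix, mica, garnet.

Answer: garnet

Derivation:
Txn tx297 phase 1: helix yes -> prepared; mica yes -> prepared; garnet no -> aborted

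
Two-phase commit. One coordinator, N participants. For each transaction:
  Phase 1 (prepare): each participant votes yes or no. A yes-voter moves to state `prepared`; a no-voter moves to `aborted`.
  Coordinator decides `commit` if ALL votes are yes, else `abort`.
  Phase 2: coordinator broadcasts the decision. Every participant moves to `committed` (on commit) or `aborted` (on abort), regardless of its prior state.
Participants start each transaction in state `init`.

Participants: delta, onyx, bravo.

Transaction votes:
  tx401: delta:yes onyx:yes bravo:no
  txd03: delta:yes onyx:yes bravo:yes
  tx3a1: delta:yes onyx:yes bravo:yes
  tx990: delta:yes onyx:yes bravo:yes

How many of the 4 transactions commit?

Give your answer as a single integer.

Answer: 3

Derivation:
tx401: no from bravo -> abort (commits=0)
txd03: all yes -> commit (commits=1)
tx3a1: all yes -> commit (commits=2)
tx990: all yes -> commit (commits=3)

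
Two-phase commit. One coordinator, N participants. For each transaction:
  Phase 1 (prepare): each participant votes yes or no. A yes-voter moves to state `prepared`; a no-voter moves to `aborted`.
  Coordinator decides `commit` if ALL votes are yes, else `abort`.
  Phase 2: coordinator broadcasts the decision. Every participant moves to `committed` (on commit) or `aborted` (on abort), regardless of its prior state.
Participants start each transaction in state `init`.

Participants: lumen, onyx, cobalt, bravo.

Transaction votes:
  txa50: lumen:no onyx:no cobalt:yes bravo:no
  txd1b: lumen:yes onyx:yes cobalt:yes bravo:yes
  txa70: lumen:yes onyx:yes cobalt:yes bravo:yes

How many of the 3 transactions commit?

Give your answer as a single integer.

Answer: 2

Derivation:
txa50: no from lumen, onyx, bravo -> abort (commits=0)
txd1b: all yes -> commit (commits=1)
txa70: all yes -> commit (commits=2)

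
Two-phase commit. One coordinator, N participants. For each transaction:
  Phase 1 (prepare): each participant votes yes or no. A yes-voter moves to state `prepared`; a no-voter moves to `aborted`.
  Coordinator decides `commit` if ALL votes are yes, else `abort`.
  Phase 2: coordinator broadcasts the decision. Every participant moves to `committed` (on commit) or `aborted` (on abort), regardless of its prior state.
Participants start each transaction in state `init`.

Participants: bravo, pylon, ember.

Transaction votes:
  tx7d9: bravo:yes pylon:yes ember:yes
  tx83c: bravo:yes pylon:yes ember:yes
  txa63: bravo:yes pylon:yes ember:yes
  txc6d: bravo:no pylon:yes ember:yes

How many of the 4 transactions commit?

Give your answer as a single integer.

tx7d9: all yes -> commit (commits=1)
tx83c: all yes -> commit (commits=2)
txa63: all yes -> commit (commits=3)
txc6d: no from bravo -> abort (commits=3)

Answer: 3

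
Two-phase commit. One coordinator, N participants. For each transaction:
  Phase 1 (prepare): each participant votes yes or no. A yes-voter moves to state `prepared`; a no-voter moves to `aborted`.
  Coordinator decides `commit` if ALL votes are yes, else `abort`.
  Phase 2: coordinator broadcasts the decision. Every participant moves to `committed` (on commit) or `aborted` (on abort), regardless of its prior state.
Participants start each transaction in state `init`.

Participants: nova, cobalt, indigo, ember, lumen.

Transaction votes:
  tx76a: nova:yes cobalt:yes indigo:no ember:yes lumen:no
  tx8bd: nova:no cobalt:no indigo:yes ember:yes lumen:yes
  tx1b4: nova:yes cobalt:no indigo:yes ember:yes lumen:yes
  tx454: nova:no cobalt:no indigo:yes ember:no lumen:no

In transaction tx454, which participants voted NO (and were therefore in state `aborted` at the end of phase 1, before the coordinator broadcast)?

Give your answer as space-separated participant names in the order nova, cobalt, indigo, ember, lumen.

Answer: nova cobalt ember lumen

Derivation:
Txn tx454 phase 1: nova no -> aborted; cobalt no -> aborted; indigo yes -> prepared; ember no -> aborted; lumen no -> aborted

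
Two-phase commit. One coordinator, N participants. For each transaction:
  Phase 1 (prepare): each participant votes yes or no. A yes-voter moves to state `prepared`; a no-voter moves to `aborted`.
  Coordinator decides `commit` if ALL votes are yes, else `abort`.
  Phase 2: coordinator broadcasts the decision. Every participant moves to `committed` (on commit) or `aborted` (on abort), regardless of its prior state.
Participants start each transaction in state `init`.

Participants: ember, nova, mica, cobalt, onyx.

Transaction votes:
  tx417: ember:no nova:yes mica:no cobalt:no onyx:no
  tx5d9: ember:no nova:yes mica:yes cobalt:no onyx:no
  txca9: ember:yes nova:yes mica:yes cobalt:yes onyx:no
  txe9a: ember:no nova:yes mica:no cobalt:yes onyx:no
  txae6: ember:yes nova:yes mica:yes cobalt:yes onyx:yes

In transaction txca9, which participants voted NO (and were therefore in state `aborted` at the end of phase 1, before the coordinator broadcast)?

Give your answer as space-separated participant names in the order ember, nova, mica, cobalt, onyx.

Answer: onyx

Derivation:
Txn txca9 phase 1: ember yes -> prepared; nova yes -> prepared; mica yes -> prepared; cobalt yes -> prepared; onyx no -> aborted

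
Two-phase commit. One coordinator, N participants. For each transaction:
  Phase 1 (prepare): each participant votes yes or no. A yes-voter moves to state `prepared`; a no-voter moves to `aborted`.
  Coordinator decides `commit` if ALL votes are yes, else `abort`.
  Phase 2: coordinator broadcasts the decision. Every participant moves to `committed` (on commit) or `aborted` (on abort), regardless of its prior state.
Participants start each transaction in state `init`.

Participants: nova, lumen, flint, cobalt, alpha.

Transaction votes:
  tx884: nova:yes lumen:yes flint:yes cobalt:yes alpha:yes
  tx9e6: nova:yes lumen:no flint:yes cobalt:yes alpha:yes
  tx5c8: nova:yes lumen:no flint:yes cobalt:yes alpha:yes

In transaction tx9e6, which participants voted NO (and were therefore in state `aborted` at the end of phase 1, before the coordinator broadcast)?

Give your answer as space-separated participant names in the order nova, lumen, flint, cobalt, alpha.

Txn tx9e6 phase 1: nova yes -> prepared; lumen no -> aborted; flint yes -> prepared; cobalt yes -> prepared; alpha yes -> prepared

Answer: lumen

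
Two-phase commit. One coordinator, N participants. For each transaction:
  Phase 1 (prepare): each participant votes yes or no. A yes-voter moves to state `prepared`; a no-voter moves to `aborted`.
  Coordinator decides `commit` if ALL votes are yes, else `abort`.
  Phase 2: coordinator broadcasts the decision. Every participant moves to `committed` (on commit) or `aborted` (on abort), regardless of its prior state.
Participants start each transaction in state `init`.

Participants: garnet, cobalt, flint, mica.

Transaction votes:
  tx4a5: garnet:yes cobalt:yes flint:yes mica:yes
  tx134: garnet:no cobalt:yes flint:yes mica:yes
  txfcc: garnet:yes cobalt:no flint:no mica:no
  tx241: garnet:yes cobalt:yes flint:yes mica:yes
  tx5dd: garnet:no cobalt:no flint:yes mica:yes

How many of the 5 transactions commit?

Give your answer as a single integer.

Answer: 2

Derivation:
tx4a5: all yes -> commit (commits=1)
tx134: no from garnet -> abort (commits=1)
txfcc: no from cobalt, flint, mica -> abort (commits=1)
tx241: all yes -> commit (commits=2)
tx5dd: no from garnet, cobalt -> abort (commits=2)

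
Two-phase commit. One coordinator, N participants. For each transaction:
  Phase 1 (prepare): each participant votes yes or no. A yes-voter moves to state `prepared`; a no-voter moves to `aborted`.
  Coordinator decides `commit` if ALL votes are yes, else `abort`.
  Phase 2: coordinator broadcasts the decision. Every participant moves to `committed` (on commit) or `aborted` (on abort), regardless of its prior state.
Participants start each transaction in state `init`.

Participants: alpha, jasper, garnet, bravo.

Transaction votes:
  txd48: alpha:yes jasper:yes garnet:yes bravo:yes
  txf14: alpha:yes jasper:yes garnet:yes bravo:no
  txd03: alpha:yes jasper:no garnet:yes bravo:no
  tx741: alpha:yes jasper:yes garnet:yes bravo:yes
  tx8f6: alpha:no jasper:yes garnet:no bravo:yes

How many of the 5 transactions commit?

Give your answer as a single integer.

txd48: all yes -> commit (commits=1)
txf14: no from bravo -> abort (commits=1)
txd03: no from jasper, bravo -> abort (commits=1)
tx741: all yes -> commit (commits=2)
tx8f6: no from alpha, garnet -> abort (commits=2)

Answer: 2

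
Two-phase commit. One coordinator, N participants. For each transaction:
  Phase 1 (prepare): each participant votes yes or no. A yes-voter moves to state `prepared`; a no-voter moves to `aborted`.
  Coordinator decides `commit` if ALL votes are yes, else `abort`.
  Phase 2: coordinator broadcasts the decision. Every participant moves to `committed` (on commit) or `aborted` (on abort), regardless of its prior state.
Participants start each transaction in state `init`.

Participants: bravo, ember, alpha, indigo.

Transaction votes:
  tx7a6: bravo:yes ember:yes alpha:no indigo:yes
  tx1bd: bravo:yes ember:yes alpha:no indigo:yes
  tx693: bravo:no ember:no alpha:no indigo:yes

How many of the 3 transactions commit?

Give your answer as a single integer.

Answer: 0

Derivation:
tx7a6: no from alpha -> abort (commits=0)
tx1bd: no from alpha -> abort (commits=0)
tx693: no from bravo, ember, alpha -> abort (commits=0)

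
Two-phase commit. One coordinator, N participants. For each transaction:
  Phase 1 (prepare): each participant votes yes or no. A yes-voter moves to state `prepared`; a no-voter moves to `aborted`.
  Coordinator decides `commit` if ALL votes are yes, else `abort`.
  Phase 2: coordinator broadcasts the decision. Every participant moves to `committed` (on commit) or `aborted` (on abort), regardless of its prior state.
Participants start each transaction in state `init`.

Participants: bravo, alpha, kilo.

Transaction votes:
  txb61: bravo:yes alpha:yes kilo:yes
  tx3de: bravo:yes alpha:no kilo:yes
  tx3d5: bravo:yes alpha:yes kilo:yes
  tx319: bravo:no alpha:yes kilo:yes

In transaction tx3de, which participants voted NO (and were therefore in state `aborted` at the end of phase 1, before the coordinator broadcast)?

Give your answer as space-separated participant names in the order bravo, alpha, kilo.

Answer: alpha

Derivation:
Txn tx3de phase 1: bravo yes -> prepared; alpha no -> aborted; kilo yes -> prepared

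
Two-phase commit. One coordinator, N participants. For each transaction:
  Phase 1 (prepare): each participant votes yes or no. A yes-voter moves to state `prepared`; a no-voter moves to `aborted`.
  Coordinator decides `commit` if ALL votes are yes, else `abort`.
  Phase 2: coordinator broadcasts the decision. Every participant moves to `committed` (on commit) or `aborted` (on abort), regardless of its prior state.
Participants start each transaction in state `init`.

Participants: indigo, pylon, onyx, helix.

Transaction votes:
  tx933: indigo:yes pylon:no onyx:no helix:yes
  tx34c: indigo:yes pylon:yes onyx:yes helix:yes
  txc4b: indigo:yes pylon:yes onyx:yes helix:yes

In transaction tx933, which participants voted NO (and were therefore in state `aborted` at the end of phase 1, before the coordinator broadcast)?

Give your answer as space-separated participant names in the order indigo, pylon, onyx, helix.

Answer: pylon onyx

Derivation:
Txn tx933 phase 1: indigo yes -> prepared; pylon no -> aborted; onyx no -> aborted; helix yes -> prepared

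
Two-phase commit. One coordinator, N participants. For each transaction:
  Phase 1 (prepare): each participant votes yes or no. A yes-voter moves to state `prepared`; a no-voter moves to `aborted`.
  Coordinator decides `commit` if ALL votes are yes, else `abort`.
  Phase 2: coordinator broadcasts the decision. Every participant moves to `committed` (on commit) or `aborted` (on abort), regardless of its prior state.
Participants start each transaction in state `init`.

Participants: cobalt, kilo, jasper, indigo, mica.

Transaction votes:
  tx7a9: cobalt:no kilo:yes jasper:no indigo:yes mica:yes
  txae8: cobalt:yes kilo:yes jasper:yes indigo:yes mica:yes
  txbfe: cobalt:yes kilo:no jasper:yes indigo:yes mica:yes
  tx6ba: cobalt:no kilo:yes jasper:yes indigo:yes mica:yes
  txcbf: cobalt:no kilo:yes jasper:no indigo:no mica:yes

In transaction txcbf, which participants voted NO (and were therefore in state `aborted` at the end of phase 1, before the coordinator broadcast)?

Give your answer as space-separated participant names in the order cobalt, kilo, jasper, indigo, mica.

Txn txcbf phase 1: cobalt no -> aborted; kilo yes -> prepared; jasper no -> aborted; indigo no -> aborted; mica yes -> prepared

Answer: cobalt jasper indigo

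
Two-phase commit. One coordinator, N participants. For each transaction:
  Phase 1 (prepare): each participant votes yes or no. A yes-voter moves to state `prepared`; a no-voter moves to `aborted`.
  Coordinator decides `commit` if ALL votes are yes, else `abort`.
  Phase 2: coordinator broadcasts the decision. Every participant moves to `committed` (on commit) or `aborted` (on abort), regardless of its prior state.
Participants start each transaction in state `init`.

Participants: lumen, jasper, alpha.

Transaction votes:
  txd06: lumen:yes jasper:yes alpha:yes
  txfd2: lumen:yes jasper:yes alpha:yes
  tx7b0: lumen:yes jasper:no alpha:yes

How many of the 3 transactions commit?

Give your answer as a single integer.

Answer: 2

Derivation:
txd06: all yes -> commit (commits=1)
txfd2: all yes -> commit (commits=2)
tx7b0: no from jasper -> abort (commits=2)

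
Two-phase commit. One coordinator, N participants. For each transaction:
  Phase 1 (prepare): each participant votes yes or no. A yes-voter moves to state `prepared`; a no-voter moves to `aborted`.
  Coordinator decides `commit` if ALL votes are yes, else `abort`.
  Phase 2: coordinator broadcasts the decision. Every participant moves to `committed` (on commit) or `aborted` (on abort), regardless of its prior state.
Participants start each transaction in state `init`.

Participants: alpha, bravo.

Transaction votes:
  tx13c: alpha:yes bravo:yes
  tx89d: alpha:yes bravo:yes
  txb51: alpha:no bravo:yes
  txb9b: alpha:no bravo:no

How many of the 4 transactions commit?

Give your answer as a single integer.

tx13c: all yes -> commit (commits=1)
tx89d: all yes -> commit (commits=2)
txb51: no from alpha -> abort (commits=2)
txb9b: no from alpha, bravo -> abort (commits=2)

Answer: 2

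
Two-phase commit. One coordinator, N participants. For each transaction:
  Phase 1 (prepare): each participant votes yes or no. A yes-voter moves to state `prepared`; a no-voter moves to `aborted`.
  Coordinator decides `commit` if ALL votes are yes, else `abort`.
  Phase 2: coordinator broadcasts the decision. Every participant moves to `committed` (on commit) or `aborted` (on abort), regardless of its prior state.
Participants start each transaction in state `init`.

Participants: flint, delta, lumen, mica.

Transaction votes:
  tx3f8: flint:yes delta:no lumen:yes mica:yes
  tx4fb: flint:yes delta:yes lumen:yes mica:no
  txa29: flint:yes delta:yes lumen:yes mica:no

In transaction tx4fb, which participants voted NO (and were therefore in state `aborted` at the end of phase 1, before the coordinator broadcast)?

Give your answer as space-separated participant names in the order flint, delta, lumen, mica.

Answer: mica

Derivation:
Txn tx4fb phase 1: flint yes -> prepared; delta yes -> prepared; lumen yes -> prepared; mica no -> aborted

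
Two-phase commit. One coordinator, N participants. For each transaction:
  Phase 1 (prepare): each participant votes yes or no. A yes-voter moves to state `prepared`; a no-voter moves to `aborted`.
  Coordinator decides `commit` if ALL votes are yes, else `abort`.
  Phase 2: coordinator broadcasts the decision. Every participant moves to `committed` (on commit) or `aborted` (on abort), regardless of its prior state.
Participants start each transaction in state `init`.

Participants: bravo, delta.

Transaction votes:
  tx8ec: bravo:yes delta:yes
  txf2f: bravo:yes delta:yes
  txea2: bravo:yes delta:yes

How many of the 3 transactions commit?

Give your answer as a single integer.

tx8ec: all yes -> commit (commits=1)
txf2f: all yes -> commit (commits=2)
txea2: all yes -> commit (commits=3)

Answer: 3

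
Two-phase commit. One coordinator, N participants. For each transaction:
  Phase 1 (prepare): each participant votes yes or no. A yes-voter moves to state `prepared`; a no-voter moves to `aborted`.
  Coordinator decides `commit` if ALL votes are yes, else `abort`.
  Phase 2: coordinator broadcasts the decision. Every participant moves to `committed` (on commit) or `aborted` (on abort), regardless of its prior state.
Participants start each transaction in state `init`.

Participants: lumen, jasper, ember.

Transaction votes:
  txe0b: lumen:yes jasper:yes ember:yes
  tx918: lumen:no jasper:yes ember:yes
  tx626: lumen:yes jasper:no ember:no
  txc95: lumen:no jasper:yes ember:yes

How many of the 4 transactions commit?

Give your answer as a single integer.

Answer: 1

Derivation:
txe0b: all yes -> commit (commits=1)
tx918: no from lumen -> abort (commits=1)
tx626: no from jasper, ember -> abort (commits=1)
txc95: no from lumen -> abort (commits=1)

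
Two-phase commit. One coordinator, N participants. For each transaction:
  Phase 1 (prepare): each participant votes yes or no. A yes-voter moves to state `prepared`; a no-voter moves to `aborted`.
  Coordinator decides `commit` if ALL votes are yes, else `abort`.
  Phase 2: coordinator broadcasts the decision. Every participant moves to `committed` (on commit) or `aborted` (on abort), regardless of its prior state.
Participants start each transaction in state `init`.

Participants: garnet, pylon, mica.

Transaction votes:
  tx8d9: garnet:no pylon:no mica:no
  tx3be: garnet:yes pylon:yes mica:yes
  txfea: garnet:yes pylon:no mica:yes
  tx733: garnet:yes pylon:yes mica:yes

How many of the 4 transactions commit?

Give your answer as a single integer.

tx8d9: no from garnet, pylon, mica -> abort (commits=0)
tx3be: all yes -> commit (commits=1)
txfea: no from pylon -> abort (commits=1)
tx733: all yes -> commit (commits=2)

Answer: 2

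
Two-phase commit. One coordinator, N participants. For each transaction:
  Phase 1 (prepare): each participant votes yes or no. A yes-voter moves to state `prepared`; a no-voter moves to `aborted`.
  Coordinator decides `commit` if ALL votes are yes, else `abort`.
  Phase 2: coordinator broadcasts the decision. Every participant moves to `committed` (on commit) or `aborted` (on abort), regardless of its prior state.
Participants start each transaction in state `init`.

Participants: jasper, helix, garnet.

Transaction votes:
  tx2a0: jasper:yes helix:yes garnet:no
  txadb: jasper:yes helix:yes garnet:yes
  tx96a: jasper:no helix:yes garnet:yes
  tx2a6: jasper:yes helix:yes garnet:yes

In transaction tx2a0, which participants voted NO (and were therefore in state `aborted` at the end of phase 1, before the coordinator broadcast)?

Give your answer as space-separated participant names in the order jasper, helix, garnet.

Txn tx2a0 phase 1: jasper yes -> prepared; helix yes -> prepared; garnet no -> aborted

Answer: garnet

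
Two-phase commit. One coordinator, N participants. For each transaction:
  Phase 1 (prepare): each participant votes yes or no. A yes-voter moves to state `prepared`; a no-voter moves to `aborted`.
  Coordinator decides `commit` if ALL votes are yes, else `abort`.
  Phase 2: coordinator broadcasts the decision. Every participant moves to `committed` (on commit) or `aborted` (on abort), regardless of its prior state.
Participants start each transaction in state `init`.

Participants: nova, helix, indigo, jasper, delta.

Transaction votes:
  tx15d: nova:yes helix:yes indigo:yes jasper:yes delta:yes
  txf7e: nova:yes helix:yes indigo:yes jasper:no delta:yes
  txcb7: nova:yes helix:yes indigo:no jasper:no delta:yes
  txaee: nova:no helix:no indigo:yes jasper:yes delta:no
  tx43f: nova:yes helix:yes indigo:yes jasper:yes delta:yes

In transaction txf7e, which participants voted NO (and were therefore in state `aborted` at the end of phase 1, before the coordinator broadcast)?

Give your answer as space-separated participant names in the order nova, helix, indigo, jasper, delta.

Txn txf7e phase 1: nova yes -> prepared; helix yes -> prepared; indigo yes -> prepared; jasper no -> aborted; delta yes -> prepared

Answer: jasper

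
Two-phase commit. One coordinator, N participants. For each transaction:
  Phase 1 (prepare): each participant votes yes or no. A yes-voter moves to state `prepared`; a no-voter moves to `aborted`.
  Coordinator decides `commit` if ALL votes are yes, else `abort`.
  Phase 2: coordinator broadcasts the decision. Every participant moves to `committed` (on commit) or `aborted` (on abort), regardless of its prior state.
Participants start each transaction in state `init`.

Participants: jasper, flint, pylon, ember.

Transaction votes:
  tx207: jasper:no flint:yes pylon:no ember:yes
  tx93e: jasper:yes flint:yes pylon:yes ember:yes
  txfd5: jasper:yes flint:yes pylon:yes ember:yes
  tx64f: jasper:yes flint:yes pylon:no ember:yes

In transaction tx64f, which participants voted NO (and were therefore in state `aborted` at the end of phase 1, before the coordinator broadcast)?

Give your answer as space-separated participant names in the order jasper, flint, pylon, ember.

Answer: pylon

Derivation:
Txn tx64f phase 1: jasper yes -> prepared; flint yes -> prepared; pylon no -> aborted; ember yes -> prepared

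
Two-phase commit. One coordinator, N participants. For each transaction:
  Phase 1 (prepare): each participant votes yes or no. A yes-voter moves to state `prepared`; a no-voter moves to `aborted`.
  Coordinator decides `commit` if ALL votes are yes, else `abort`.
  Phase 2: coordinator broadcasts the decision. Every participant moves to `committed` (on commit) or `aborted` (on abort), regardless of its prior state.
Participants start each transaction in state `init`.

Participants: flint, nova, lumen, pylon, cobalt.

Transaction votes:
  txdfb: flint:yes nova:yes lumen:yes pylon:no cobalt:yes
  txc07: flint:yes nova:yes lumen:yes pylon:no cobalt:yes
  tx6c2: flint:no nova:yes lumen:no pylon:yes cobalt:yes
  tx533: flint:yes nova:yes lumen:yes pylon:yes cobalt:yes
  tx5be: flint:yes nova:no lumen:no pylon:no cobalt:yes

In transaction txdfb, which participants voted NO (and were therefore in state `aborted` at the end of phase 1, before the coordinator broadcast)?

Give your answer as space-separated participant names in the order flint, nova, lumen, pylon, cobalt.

Answer: pylon

Derivation:
Txn txdfb phase 1: flint yes -> prepared; nova yes -> prepared; lumen yes -> prepared; pylon no -> aborted; cobalt yes -> prepared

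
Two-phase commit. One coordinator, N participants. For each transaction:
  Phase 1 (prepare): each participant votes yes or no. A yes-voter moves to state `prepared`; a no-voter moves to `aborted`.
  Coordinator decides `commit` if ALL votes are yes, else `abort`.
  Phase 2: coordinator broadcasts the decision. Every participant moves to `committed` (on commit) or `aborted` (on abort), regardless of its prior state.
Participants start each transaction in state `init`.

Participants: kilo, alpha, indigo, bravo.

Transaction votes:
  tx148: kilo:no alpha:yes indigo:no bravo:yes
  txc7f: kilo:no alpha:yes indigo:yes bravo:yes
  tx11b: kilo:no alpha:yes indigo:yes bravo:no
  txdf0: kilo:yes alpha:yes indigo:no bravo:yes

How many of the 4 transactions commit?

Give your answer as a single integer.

tx148: no from kilo, indigo -> abort (commits=0)
txc7f: no from kilo -> abort (commits=0)
tx11b: no from kilo, bravo -> abort (commits=0)
txdf0: no from indigo -> abort (commits=0)

Answer: 0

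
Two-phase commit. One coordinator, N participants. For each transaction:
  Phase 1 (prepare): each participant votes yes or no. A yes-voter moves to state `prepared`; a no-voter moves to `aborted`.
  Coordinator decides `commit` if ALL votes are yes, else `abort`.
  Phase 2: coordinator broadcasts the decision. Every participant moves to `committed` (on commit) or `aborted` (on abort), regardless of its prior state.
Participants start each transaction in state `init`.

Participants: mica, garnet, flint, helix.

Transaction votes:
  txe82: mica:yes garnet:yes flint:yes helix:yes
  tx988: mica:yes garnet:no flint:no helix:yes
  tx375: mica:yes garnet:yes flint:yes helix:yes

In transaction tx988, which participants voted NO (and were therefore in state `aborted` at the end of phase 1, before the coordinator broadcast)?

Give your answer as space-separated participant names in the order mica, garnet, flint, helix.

Txn tx988 phase 1: mica yes -> prepared; garnet no -> aborted; flint no -> aborted; helix yes -> prepared

Answer: garnet flint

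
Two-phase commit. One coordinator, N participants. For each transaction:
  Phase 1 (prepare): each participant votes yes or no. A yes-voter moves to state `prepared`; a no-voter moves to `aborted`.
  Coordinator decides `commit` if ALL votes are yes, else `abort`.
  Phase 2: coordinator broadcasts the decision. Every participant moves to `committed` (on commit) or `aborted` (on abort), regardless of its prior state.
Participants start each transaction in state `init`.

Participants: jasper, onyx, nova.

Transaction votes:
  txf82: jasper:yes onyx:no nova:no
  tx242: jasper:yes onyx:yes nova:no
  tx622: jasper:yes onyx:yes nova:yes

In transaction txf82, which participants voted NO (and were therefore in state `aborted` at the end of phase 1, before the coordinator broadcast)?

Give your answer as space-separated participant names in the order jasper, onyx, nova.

Txn txf82 phase 1: jasper yes -> prepared; onyx no -> aborted; nova no -> aborted

Answer: onyx nova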